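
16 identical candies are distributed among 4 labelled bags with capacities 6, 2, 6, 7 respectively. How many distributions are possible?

46

By stars and bars, unrestricted non-negative solutions to x_1+…+x_4 = 16 number C(16+3,3) = 969.
Subtract solutions that violate a single cap (substitute x_i' = x_i − (cap_i+1)): x_1 ≥ 7 gives C(12,3) = 220; x_2 ≥ 3 gives C(16,3) = 560; x_3 ≥ 7 gives C(12,3) = 220; x_4 ≥ 8 gives C(11,3) = 165. Together 1165.
Add back pairs where two caps are both exceeded: 84 + 10 + 4 + 84 + 56 + 4 = 242.
By inclusion–exclusion the count is 969 − 1165 + 242 = 46.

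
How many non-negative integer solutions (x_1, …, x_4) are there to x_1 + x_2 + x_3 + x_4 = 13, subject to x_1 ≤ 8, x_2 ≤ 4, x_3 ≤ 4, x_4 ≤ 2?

Without the upper bounds there are C(16,3) = 560 ways to split 13 among 4 variables.
Subtract solutions that violate a single cap (substitute x_i' = x_i − (cap_i+1)): x_1 ≥ 9 gives C(7,3) = 35; x_2 ≥ 5 gives C(11,3) = 165; x_3 ≥ 5 gives C(11,3) = 165; x_4 ≥ 3 gives C(13,3) = 286. Together 651.
Add back pairs where two caps are both exceeded: 0 + 0 + 4 + 20 + 56 + 56 = 136.
Subtract triples: 0 + 0 + 0 + 1 = 1.
By inclusion–exclusion the count is 560 − 651 + 136 − 1 = 44.

44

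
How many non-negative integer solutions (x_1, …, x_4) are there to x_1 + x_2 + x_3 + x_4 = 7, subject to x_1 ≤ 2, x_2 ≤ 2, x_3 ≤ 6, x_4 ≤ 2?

26

Without the upper bounds there are C(10,3) = 120 ways to split 7 among 4 variables.
Subtract solutions that violate a single cap (substitute x_i' = x_i − (cap_i+1)): x_1 ≥ 3 gives C(7,3) = 35; x_2 ≥ 3 gives C(7,3) = 35; x_3 ≥ 7 gives C(3,3) = 1; x_4 ≥ 3 gives C(7,3) = 35. Together 106.
Add back pairs where two caps are both exceeded: 4 + 0 + 4 + 0 + 4 + 0 = 12.
By inclusion–exclusion the count is 120 − 106 + 12 = 26.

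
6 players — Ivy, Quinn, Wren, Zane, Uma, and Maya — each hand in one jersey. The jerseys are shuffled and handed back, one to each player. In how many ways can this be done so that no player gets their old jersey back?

Count assignments avoiding every fixed point. For any j of the 6 players fixed to their old jersey, the other 6−j can be arranged in (6−j)! ways.
By inclusion–exclusion this is Σ_{j=0}^{6} (−1)^j C(6,j)·(6−j)!.
Computing: 720 − 720 + 360 − 120 + 30 − 6 + 1 = 265.

265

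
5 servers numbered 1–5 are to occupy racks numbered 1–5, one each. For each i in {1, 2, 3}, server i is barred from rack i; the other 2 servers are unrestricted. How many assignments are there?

64

Let Aᵢ (for i ∈ {1, 2, 3}) be the placements that put server i in its forbidden rack. Any j of these fix j positions, leaving (5−j)! ways to fill the rest, and there are C(3,j) ways to pick which j.
By inclusion–exclusion, the number of valid placements is Σ_{j=0}^{3} (−1)^j C(3,j)·(5−j)!.
Computing: 120 − 72 + 18 − 2 = 64.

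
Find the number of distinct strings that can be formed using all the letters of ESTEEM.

120

ESTEEM has 6 letters with E appearing 3 times.
The number of distinct arrangements is 6!/(3!) = 720/6 = 120.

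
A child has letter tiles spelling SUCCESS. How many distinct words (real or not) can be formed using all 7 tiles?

SUCCESS has 7 letters with C appearing twice and S appearing 3 times.
The number of distinct arrangements is 7!/(3!·2!) = 5040/12 = 420.

420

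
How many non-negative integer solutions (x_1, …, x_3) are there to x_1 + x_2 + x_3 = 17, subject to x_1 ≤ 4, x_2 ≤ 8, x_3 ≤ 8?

10

By stars and bars, unrestricted non-negative solutions to x_1+…+x_3 = 17 number C(17+2,2) = 171.
Subtract solutions that violate a single cap (substitute x_i' = x_i − (cap_i+1)): x_1 ≥ 5 gives C(14,2) = 91; x_2 ≥ 9 gives C(10,2) = 45; x_3 ≥ 9 gives C(10,2) = 45. Together 181.
Add back pairs where two caps are both exceeded: 10 + 10 + 0 = 20.
By inclusion–exclusion the count is 171 − 181 + 20 = 10.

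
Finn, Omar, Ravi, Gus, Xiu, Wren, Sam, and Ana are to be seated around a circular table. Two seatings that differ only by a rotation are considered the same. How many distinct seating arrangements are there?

Fix one person's seat to break rotational symmetry; the remaining 7 people can be arranged in (7)! = 5040 ways.

5040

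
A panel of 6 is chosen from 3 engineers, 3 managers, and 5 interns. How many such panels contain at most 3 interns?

Split by how many interns are chosen (0 through 3).
Sum: C(5,0)·C(6,6) + C(5,1)·C(6,5) + C(5,2)·C(6,4) + C(5,3)·C(6,3) = 1 + 30 + 150 + 200 = 381.

381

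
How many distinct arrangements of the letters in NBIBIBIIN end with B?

420

Fix B in the last position and arrange the remaining 8 letters.
Those 8 letters have B appearing twice, I appearing 4 times, and N appearing twice, giving (8)!/(4!·2!·2!) = 420.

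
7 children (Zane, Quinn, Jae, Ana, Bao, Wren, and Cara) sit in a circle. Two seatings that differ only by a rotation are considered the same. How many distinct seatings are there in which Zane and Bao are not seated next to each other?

480

All circular seatings of 7 people number (6)! = 720.
Seatings with Zane beside Bao: treat them as a block with 2 internal orders, giving 2 × (5)! = 240.
Subtracting, 720 − 240 = 480.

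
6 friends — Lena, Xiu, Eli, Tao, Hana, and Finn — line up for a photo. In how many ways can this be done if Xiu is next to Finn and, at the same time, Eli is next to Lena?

96

Treat {Xiu,Finn} as one block (2 orders) and {Eli,Lena} as another (2 orders).
That leaves 4 units to arrange: 2 × 2 × 4! = 4 × 24 = 96.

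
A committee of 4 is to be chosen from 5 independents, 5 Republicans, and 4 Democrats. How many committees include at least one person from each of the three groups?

550

Total 4-person selections from all 14: C(14,4) = 1001.
Subtract selections that omit an entire group: no independents → C(9,4) = 126; no Republicans → C(9,4) = 126; no Democrats → C(10,4) = 210.
Add back selections omitting two groups (i.e. drawn from a single group): C(5,4) + C(5,4) + C(4,4) = 11.
By inclusion–exclusion: 1001 − 462 + 11 = 550.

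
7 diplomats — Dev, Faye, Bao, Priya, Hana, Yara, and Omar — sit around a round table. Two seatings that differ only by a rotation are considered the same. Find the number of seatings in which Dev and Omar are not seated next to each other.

Without the restriction there are (6)! = 720 seatings.
Seatings with Dev beside Omar: treat them as a block with 2 internal orders, giving 2 × (5)! = 240.
Subtracting, 720 − 240 = 480.

480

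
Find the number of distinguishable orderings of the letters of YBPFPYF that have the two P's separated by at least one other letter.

450

There are 7!/(2!·2!·2!) = 630 arrangements of YBPFPYF in total.
If the two P's are adjacent, glue them into one block, leaving 6 items to arrange: (6)!/(2!·2!) = 180 ways.
Subtracting, 630 − 180 = 450 arrangements keep the P's apart.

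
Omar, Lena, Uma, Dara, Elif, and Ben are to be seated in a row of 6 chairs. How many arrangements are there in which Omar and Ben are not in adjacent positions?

Of the 6! = 720 arrangements, those with Omar and Ben adjacent number 2 × 5! = 240 (treat the pair as a block with 2 internal orders).
So 720 − 240 = 480 arrangements keep them apart.

480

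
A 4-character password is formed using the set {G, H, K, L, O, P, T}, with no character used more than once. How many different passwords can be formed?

840

Choose and order 4 of the 7 symbols: the first character has 7 options, the next 6, then 5, 4.
7 × 6 × 5 × 4 = 840.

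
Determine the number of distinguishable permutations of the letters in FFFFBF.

The 6 letters of FFFFBF have repeats: F appearing 5 times.
The number of distinct arrangements is 6!/(5!) = 720/120 = 6.

6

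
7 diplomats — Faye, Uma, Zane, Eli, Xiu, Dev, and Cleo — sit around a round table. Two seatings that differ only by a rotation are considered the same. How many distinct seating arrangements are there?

720

Fix one person's seat to break rotational symmetry; the remaining 6 people can be arranged in (6)! = 720 ways.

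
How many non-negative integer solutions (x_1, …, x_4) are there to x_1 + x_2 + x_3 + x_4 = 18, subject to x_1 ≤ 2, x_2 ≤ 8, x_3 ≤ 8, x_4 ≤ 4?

31

Ignoring the caps, the number of non-negative solutions to x_1+…+x_4 = 18 is C(21,3) = 1330.
Subtract solutions that violate a single cap (substitute x_i' = x_i − (cap_i+1)): x_1 ≥ 3 gives C(18,3) = 816; x_2 ≥ 9 gives C(12,3) = 220; x_3 ≥ 9 gives C(12,3) = 220; x_4 ≥ 5 gives C(16,3) = 560. Together 1816.
Add back pairs where two caps are both exceeded: 84 + 84 + 286 + 1 + 35 + 35 = 525.
Subtract triples: 0 + 4 + 4 + 0 = 8.
By inclusion–exclusion the count is 1330 − 1816 + 525 − 8 = 31.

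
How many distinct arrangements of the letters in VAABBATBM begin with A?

3360

Fix A in the first position and arrange the remaining 8 letters.
Those 8 letters have A appearing twice and B appearing 3 times, giving (8)!/(3!·2!) = 3360.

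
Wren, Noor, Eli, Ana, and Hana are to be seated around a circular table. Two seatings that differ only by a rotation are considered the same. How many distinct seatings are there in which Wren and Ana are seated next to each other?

12

Treat {Wren, Ana} as one unit (2 internal orders) and seat the resulting 4 units around the table: (3)! circular arrangements.
So 2 × (3)! = 2 × 6 = 12.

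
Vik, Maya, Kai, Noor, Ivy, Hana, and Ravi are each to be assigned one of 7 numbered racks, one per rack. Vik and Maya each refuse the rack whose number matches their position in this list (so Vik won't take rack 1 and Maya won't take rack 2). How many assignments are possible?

Let Aᵢ (for i ∈ {1, 2}) be the placements that put person i in their forbidden rack. Any j of these fix j positions, leaving (7−j)! ways to fill the rest, and there are C(2,j) ways to pick which j.
By inclusion–exclusion, the number of valid placements is Σ_{j=0}^{2} (−1)^j C(2,j)·(7−j)!.
Computing: 5040 − 1440 + 120 = 3720.

3720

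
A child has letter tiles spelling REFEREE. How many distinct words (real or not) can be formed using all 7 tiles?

105

Letter multiplicities in REFEREE: E×4, F×1, R×2.
So there are 7! / (4!·2!) = 105 distinguishable arrangements.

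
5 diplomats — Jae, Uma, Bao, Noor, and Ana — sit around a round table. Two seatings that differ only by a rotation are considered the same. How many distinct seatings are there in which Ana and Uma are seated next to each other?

Glue Ana and Uma into a block (2 internal orders). Seating 4 units around a circle gives (3)! arrangements.
So 2 × (3)! = 2 × 6 = 12.

12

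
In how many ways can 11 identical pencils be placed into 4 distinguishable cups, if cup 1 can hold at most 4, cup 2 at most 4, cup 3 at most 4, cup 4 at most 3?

Ignoring the caps, the number of non-negative solutions to x_1+…+x_4 = 11 is C(14,3) = 364.
Subtract solutions that violate a single cap (substitute x_i' = x_i − (cap_i+1)): x_1 ≥ 5 gives C(9,3) = 84; x_2 ≥ 5 gives C(9,3) = 84; x_3 ≥ 5 gives C(9,3) = 84; x_4 ≥ 4 gives C(10,3) = 120. Together 372.
Add back pairs where two caps are both exceeded: 4 + 4 + 10 + 4 + 10 + 10 = 42.
By inclusion–exclusion the count is 364 − 372 + 42 = 34.

34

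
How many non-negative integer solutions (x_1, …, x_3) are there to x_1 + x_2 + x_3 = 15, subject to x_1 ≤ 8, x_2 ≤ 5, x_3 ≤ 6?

15

Ignoring the caps, the number of non-negative solutions to x_1+…+x_3 = 15 is C(17,2) = 136.
Subtract solutions that violate a single cap (substitute x_i' = x_i − (cap_i+1)): x_1 ≥ 9 gives C(8,2) = 28; x_2 ≥ 6 gives C(11,2) = 55; x_3 ≥ 7 gives C(10,2) = 45. Together 128.
Add back pairs where two caps are both exceeded: 1 + 0 + 6 = 7.
By inclusion–exclusion the count is 136 − 128 + 7 = 15.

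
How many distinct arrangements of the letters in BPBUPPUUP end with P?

560

Fix P in the last position and arrange the remaining 8 letters.
Those 8 letters have B appearing twice, P appearing 3 times, and U appearing 3 times, giving (8)!/(3!·3!·2!) = 560.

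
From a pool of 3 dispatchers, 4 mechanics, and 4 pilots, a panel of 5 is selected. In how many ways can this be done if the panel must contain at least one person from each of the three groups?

364

With no constraint there are C(11,5) = 462 possible selections.
Subtract selections that omit an entire group: no dispatchers → C(8,5) = 56; no mechanics → C(7,5) = 21; no pilots → C(7,5) = 21.
Add back selections omitting two groups (i.e. drawn from a single group): C(3,5) + C(4,5) + C(4,5) = 0.
By inclusion–exclusion: 462 − 98 + 0 = 364.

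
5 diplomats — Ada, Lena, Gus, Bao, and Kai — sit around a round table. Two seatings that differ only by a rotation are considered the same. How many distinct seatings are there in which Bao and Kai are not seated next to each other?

12

All circular seatings of 5 people number (4)! = 24.
Those with Bao next to Kai: fuse the pair into one unit and seat 4 units around a circle — 2·(3)! = 12.
Subtracting, 24 − 12 = 12.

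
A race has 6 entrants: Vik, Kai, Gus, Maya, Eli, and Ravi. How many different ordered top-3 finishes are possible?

120

This is an ordered selection of 3 from 6: P(6,3).
That gives 6 × 5 × 4 = 120.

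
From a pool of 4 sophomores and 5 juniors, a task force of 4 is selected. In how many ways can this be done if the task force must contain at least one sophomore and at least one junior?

Total 4-person selections from all 9: C(9,4) = 126.
Selections missing a whole group: no sophomores → C(5,4) = 5; no juniors → C(4,4) = 1.
Both groups omitted at once is impossible, so 126 − 6 = 120.

120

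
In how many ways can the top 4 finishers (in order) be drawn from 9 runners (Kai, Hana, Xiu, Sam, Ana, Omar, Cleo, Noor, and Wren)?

This is an ordered selection of 4 from 9: P(9,4).
That gives 9 × 8 × 7 × 6 = 3024.

3024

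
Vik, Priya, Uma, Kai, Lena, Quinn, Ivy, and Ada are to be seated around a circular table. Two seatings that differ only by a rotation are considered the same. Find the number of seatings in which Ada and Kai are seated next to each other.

Glue Ada and Kai into a block (2 internal orders). Seating 7 units around a circle gives (6)! arrangements.
So 2 × (6)! = 2 × 720 = 1440.

1440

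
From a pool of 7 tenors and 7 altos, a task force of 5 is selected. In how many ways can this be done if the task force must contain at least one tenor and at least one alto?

Total 5-person selections from all 14: C(14,5) = 2002.
Selections missing a whole group: no tenors → C(7,5) = 21; no altos → C(7,5) = 21.
Both groups omitted at once is impossible, so 2002 − 42 = 1960.

1960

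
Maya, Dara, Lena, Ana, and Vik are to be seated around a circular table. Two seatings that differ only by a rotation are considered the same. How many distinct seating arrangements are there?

24

Seat Maya anywhere (absorbing the rotational symmetry), then permute the other 4: (4)! = 24.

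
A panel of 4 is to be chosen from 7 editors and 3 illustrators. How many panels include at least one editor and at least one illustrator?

175

With no constraint there are C(10,4) = 210 possible selections.
Selections missing a whole group: no editors → C(3,4) = 0; no illustrators → C(7,4) = 35.
Both groups omitted at once is impossible, so 210 − 35 = 175.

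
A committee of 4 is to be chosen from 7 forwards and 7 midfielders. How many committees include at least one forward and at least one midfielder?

931

With no constraint there are C(14,4) = 1001 possible selections.
Selections missing a whole group: no forwards → C(7,4) = 35; no midfielders → C(7,4) = 35.
Both groups omitted at once is impossible, so 1001 − 70 = 931.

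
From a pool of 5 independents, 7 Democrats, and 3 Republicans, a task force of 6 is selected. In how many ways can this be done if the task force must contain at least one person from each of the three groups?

3850

Unrestricted: C(15,6) = 5005 ways to pick any 6 of the 15.
Selections missing a whole group: no independents → C(10,6) = 210; no Democrats → C(8,6) = 28; no Republicans → C(12,6) = 924.
Add back selections omitting two groups (i.e. drawn from a single group): C(5,6) + C(7,6) + C(3,6) = 7.
By inclusion–exclusion: 5005 − 1162 + 7 = 3850.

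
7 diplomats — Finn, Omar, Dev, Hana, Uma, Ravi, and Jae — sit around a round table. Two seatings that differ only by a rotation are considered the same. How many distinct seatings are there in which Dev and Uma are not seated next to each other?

480

All circular seatings of 7 people number (6)! = 720.
Seatings with Dev beside Uma: treat them as a block with 2 internal orders, giving 2 × (5)! = 240.
Subtracting, 720 − 240 = 480.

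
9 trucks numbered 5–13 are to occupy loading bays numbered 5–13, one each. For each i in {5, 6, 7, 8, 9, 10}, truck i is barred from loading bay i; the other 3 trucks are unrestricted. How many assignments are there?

183822

Let Aᵢ (for 5 ≤ i ≤ 10) be the placements that put truck i in its forbidden loading bay. Any j of these fix j positions, leaving (9−j)! ways to fill the rest, and there are C(6,j) ways to pick which j.
By inclusion–exclusion, the number of valid placements is Σ_{j=0}^{6} (−1)^j C(6,j)·(9−j)!.
Computing: 362880 − 241920 + 75600 − 14400 + 1800 − 144 + 6 = 183822.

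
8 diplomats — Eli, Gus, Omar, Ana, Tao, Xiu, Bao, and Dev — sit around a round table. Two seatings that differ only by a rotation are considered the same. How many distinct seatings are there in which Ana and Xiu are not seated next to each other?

All circular seatings of 8 people number (7)! = 5040.
Those with Ana next to Xiu: fuse the pair into one unit and seat 7 units around a circle — 2·(6)! = 1440.
Subtracting, 5040 − 1440 = 3600.

3600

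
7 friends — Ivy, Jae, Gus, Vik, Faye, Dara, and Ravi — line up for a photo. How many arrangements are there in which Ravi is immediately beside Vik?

1440

Treat {Ravi, Vik} as a single unit. There are 6 units to order, and the pair itself can be ordered 2 ways.
That gives 2 × 6! = 2 × 720 = 1440.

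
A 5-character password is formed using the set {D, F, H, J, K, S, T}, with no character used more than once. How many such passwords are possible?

2520

With no repetition, fill the 5 characters in order: 7 choices, then 6, down to 3.
7 × 6 × 5 × 4 × 3 = 2520.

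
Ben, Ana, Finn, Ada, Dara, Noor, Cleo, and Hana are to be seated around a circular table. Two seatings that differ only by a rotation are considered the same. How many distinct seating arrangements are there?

Around a circle, 8 distinct people have 8!/8 = (7)! = 5040 rotationally distinct seatings.

5040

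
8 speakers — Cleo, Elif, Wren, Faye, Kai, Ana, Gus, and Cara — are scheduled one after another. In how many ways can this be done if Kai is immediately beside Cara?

Treat {Kai, Cara} as a single unit. There are 7 units to order, and the pair itself can be ordered 2 ways.
So the count is 2·(7)! = 10080.

10080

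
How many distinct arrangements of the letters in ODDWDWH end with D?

Fix D in the last position and arrange the remaining 6 letters.
Those 6 letters have D appearing twice and W appearing twice, giving (6)!/(2!·2!) = 180.

180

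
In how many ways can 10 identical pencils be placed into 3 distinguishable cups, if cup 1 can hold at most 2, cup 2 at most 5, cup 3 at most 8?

By stars and bars, unrestricted non-negative solutions to x_1+…+x_3 = 10 number C(10+2,2) = 66.
Subtract solutions that violate a single cap (substitute x_i' = x_i − (cap_i+1)): x_1 ≥ 3 gives C(9,2) = 36; x_2 ≥ 6 gives C(6,2) = 15; x_3 ≥ 9 gives C(3,2) = 3. Together 54.
Add back pairs where two caps are both exceeded: 3 + 0 + 0 = 3.
By inclusion–exclusion the count is 66 − 54 + 3 = 15.

15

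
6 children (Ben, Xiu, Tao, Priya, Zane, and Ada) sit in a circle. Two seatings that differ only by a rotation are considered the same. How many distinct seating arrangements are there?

120

Around a circle, 6 distinct people have 6!/6 = (5)! = 120 rotationally distinct seatings.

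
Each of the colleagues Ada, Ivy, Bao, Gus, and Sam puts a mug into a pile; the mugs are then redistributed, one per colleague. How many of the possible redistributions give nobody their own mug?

Let Aᵢ be the assignments in which colleague i gets their own mug. We want the size of the complement of A₁∪…∪A_5.
By inclusion–exclusion this is Σ_{j=0}^{5} (−1)^j C(5,j)·(5−j)!.
Computing: 120 − 120 + 60 − 20 + 5 − 1 = 44.

44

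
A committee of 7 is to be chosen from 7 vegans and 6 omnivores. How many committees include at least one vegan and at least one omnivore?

1715

Total 7-person selections from all 13: C(13,7) = 1716.
Subtract selections that omit an entire group: no vegans → C(6,7) = 0; no omnivores → C(7,7) = 1.
Both groups omitted at once is impossible, so 1716 − 1 = 1715.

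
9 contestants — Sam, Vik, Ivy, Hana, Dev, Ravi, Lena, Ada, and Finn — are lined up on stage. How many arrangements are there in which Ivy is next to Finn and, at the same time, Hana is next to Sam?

20160

Treat {Ivy,Finn} as one block (2 orders) and {Hana,Sam} as another (2 orders).
That leaves 7 units to arrange: 2 × 2 × 7! = 4 × 5040 = 20160.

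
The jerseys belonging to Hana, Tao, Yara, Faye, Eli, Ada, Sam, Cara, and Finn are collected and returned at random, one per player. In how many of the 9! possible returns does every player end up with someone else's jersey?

Let Aᵢ be the assignments in which player i gets their old jersey. We want the size of the complement of A₁∪…∪A_9.
By inclusion–exclusion this is Σ_{j=0}^{9} (−1)^j C(9,j)·(9−j)!.
Computing: 362880 − 362880 + 181440 − 60480 + 15120 − 3024 + 504 − 72 + 9 − 1 = 133496.

133496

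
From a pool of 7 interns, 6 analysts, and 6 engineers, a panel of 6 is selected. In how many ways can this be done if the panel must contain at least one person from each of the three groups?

22785

Total 6-person selections from all 19: C(19,6) = 27132.
Selections missing a whole group: no interns → C(12,6) = 924; no analysts → C(13,6) = 1716; no engineers → C(13,6) = 1716.
Add back selections omitting two groups (i.e. drawn from a single group): C(7,6) + C(6,6) + C(6,6) = 9.
By inclusion–exclusion: 27132 − 4356 + 9 = 22785.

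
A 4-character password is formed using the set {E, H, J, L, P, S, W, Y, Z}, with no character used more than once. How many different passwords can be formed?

With no repetition, fill the 4 characters in order: 9 choices, then 8, down to 6.
9 × 8 × 7 × 6 = 3024.

3024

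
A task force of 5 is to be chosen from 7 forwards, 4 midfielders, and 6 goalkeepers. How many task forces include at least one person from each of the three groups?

4214

With no constraint there are C(17,5) = 6188 possible selections.
Subtract selections that omit an entire group: no forwards → C(10,5) = 252; no midfielders → C(13,5) = 1287; no goalkeepers → C(11,5) = 462.
Add back selections omitting two groups (i.e. drawn from a single group): C(7,5) + C(4,5) + C(6,5) = 27.
By inclusion–exclusion: 6188 − 2001 + 27 = 4214.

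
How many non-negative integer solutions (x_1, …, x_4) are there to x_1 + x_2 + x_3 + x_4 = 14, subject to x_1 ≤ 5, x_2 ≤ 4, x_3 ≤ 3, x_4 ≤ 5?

Ignoring the caps, the number of non-negative solutions to x_1+…+x_4 = 14 is C(17,3) = 680.
Subtract solutions that violate a single cap (substitute x_i' = x_i − (cap_i+1)): x_1 ≥ 6 gives C(11,3) = 165; x_2 ≥ 5 gives C(12,3) = 220; x_3 ≥ 4 gives C(13,3) = 286; x_4 ≥ 6 gives C(11,3) = 165. Together 836.
Add back pairs where two caps are both exceeded: 20 + 35 + 10 + 56 + 20 + 35 = 176.
By inclusion–exclusion the count is 680 − 836 + 176 = 20.

20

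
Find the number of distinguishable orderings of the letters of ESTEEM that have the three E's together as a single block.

24

Treat the 3 copies of E as a single block. The multiset to arrange is then {EEE, M, S, T}, 4 items in all.
All 4 items are distinct, so there are (4)! = 24 arrangements.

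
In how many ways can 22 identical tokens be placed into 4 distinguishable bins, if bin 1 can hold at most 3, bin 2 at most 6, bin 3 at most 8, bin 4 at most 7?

10

Ignoring the caps, the number of non-negative solutions to x_1+…+x_4 = 22 is C(25,3) = 2300.
Subtract solutions that violate a single cap (substitute x_i' = x_i − (cap_i+1)): x_1 ≥ 4 gives C(21,3) = 1330; x_2 ≥ 7 gives C(18,3) = 816; x_3 ≥ 9 gives C(16,3) = 560; x_4 ≥ 8 gives C(17,3) = 680. Together 3386.
Add back pairs where two caps are both exceeded: 364 + 220 + 286 + 84 + 120 + 56 = 1130.
Subtract triples: 10 + 20 + 4 + 0 = 34.
By inclusion–exclusion the count is 2300 − 3386 + 1130 − 34 = 10.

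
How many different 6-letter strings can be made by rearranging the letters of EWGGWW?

The 6 letters of EWGGWW have repeats: G appearing twice and W appearing 3 times.
The number of distinct arrangements is 6!/(3!·2!) = 720/12 = 60.

60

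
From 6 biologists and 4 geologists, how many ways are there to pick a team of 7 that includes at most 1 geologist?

Split by how many geologists are chosen (0 through 1).
Sum: C(4,0)·C(6,7) + C(4,1)·C(6,6) = 0 + 4 = 4.

4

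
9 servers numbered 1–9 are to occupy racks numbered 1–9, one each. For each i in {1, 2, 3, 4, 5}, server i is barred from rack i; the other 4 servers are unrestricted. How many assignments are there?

205056

Let Aᵢ (for 1 ≤ i ≤ 5) be the placements that put server i in its forbidden rack. Any j of these fix j positions, leaving (9−j)! ways to fill the rest, and there are C(5,j) ways to pick which j.
By inclusion–exclusion, the number of valid placements is Σ_{j=0}^{5} (−1)^j C(5,j)·(9−j)!.
Computing: 362880 − 201600 + 50400 − 7200 + 600 − 24 = 205056.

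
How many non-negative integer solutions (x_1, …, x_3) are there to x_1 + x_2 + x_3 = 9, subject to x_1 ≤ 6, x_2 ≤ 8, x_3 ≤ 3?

27

By stars and bars, unrestricted non-negative solutions to x_1+…+x_3 = 9 number C(9+2,2) = 55.
Subtract solutions that violate a single cap (substitute x_i' = x_i − (cap_i+1)): x_1 ≥ 7 gives C(4,2) = 6; x_2 ≥ 9 gives C(2,2) = 1; x_3 ≥ 4 gives C(7,2) = 21. Together 28.
No two caps can be exceeded simultaneously, so the pair terms are all 0.
By inclusion–exclusion the count is 55 − 28 + 0 = 27.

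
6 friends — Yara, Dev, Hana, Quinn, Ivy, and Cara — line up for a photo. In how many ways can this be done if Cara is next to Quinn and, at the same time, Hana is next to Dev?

96

Treat {Cara,Quinn} as one block (2 orders) and {Hana,Dev} as another (2 orders).
That leaves 4 units to arrange: 2 × 2 × 4! = 4 × 24 = 96.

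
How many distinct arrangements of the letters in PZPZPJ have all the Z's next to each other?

20

Treat the 2 copies of Z as a single block. The multiset to arrange is then {ZZ, J, P, P, P}, 5 items in all.
That gives (5)!/(3!) = 20 arrangements.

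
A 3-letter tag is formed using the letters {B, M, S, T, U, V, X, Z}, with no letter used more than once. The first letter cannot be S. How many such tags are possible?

The first letter has 8−1 = 7 choices (anything except S).
The remaining 2 letters are filled from the other 7 symbols without repetition: 7 × 6 = 42.
Total: 7 × 42 = 294.

294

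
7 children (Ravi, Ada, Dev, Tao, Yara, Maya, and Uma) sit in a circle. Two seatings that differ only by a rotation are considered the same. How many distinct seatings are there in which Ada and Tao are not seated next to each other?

480

Without the restriction there are (6)! = 720 seatings.
Seatings with Ada beside Tao: treat them as a block with 2 internal orders, giving 2 × (5)! = 240.
Subtracting, 720 − 240 = 480.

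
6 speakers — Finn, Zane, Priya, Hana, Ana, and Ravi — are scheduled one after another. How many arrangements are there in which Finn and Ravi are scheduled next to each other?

240

Place the 4 others and the Finn-Ravi pair as 5 objects in a line; the pair has 2 internal arrangements.
So the count is 2·(5)! = 240.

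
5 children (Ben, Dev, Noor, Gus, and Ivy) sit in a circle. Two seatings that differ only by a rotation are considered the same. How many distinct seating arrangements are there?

24

Fix one person's seat to break rotational symmetry; the remaining 4 people can be arranged in (4)! = 24 ways.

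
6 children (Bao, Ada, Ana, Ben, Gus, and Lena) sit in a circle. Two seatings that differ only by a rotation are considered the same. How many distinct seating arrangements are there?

120

Around a circle, 6 distinct people have 6!/6 = (5)! = 120 rotationally distinct seatings.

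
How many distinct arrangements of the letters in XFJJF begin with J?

12

Fix J in the first position and arrange the remaining 4 letters.
Those 4 letters have F appearing twice, giving (4)!/(2!) = 12.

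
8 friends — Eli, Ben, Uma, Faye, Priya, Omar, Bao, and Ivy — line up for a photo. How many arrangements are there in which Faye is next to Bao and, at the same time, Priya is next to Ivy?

2880

Treat {Faye,Bao} as one block (2 orders) and {Priya,Ivy} as another (2 orders).
That leaves 6 units to arrange: 2 × 2 × 6! = 4 × 720 = 2880.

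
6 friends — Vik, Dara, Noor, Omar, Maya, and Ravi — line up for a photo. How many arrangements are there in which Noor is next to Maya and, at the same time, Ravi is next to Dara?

96

Treat {Noor,Maya} as one block (2 orders) and {Ravi,Dara} as another (2 orders).
That leaves 4 units to arrange: 2 × 2 × 4! = 4 × 24 = 96.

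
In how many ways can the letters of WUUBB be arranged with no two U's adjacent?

18

There are 5!/(2!·2!) = 30 arrangements of WUUBB in total.
If the two U's are adjacent, glue them into one block, leaving 4 items to arrange: (4)!/(2!) = 12 ways.
Hence 30 − 12 = 18.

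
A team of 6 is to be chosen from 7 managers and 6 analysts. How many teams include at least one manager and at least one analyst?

Unrestricted: C(13,6) = 1716 ways to pick any 6 of the 13.
Subtract selections that omit an entire group: no managers → C(6,6) = 1; no analysts → C(7,6) = 7.
Both groups omitted at once is impossible, so 1716 − 8 = 1708.

1708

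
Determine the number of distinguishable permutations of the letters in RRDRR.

RRDRR has 5 letters with R appearing 4 times.
The number of distinct arrangements is 5!/(4!) = 120/24 = 5.

5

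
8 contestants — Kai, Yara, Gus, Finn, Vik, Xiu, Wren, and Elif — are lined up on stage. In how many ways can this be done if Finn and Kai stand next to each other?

10080

Treat {Finn, Kai} as a single unit. There are 7 units to order, and the pair itself can be ordered 2 ways.
That gives 2 × 7! = 2 × 5040 = 10080.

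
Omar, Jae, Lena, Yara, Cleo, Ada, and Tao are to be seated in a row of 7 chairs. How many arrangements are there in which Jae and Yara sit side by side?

1440

Place the 5 others and the Jae-Yara pair as 6 objects in a line; the pair has 2 internal arrangements.
That gives 2 × 6! = 2 × 720 = 1440.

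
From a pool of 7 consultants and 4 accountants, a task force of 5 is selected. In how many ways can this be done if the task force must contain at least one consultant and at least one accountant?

With no constraint there are C(11,5) = 462 possible selections.
Selections missing a whole group: no consultants → C(4,5) = 0; no accountants → C(7,5) = 21.
Both groups omitted at once is impossible, so 462 − 21 = 441.

441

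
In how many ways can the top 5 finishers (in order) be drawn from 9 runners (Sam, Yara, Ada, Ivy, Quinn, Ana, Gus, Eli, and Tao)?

There are 9 choices for 1st place, 8 for 2nd, and so on down to 5 for position 5.
That gives 9 × 8 × 7 × 6 × 5 = 15120.

15120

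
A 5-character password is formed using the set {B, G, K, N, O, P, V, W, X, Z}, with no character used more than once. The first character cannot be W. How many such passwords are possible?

The first character has 10−1 = 9 choices (anything except W).
The remaining 4 characters are filled from the other 9 symbols without repetition: 9 × 8 × 7 × 6 = 3024.
Total: 9 × 3024 = 27216.

27216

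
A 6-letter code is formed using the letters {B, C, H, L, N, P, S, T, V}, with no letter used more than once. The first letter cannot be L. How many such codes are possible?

The first letter has 9−1 = 8 choices (anything except L).
The remaining 5 letters are filled from the other 8 symbols without repetition: 8 × 7 × 6 × 5 × 4 = 6720.
Total: 8 × 6720 = 53760.

53760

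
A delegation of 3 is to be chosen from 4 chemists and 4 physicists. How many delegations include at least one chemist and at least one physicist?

Total 3-person selections from all 8: C(8,3) = 56.
Selections missing a whole group: no chemists → C(4,3) = 4; no physicists → C(4,3) = 4.
Both groups omitted at once is impossible, so 56 − 8 = 48.

48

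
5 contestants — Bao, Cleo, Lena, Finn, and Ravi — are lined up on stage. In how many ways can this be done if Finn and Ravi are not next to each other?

Of the 5! = 120 arrangements, those with Finn and Ravi adjacent number 2 × 4! = 48 (treat the pair as a block with 2 internal orders).
Complementary counting: 120 − 48 = 72.

72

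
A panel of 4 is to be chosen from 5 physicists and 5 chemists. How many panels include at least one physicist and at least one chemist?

200

With no constraint there are C(10,4) = 210 possible selections.
Subtract selections that omit an entire group: no physicists → C(5,4) = 5; no chemists → C(5,4) = 5.
Both groups omitted at once is impossible, so 210 − 10 = 200.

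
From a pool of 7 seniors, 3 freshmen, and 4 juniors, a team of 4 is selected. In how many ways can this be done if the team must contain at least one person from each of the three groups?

462

With no constraint there are C(14,4) = 1001 possible selections.
Subtract selections that omit an entire group: no seniors → C(7,4) = 35; no freshmen → C(11,4) = 330; no juniors → C(10,4) = 210.
Add back selections omitting two groups (i.e. drawn from a single group): C(7,4) + C(3,4) + C(4,4) = 36.
By inclusion–exclusion: 1001 − 575 + 36 = 462.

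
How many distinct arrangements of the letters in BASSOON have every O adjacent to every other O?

Treat the 2 copies of O as a single block. The multiset to arrange is then {OO, A, B, N, S, S}, 6 items in all.
That gives (6)!/(2!) = 360 arrangements.

360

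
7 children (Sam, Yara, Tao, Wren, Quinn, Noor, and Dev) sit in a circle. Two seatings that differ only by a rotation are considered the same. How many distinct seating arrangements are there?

Around a circle, 7 distinct people have 7!/7 = (6)! = 720 rotationally distinct seatings.

720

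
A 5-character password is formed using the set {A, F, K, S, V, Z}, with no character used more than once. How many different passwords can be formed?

Choose and order 5 of the 6 symbols: the first character has 6 options, the next 5, and so on down to 2.
That product is 6 × 5 × 4 × 3 × 2 = 720.

720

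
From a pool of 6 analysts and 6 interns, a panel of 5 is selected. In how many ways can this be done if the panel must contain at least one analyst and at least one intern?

780

Unrestricted: C(12,5) = 792 ways to pick any 5 of the 12.
Subtract selections that omit an entire group: no analysts → C(6,5) = 6; no interns → C(6,5) = 6.
Both groups omitted at once is impossible, so 792 − 12 = 780.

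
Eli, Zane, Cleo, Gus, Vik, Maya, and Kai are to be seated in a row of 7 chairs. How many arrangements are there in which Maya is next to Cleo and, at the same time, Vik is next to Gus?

Treat {Maya,Cleo} as one block (2 orders) and {Vik,Gus} as another (2 orders).
That leaves 5 units to arrange: 2 × 2 × 5! = 4 × 120 = 480.

480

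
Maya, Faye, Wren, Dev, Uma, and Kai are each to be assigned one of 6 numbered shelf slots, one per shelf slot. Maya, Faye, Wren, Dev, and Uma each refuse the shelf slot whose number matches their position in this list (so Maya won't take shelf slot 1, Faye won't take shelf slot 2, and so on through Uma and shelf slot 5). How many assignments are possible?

309

Let Aᵢ (for 1 ≤ i ≤ 5) be the placements that put person i in their forbidden shelf slot. Any j of these fix j positions, leaving (6−j)! ways to fill the rest, and there are C(5,j) ways to pick which j.
By inclusion–exclusion, the number of valid placements is Σ_{j=0}^{5} (−1)^j C(5,j)·(6−j)!.
Computing: 720 − 600 + 240 − 60 + 10 − 1 = 309.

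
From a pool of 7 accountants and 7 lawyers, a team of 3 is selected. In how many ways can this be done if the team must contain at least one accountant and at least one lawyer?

294

With no constraint there are C(14,3) = 364 possible selections.
Subtract selections that omit an entire group: no accountants → C(7,3) = 35; no lawyers → C(7,3) = 35.
Both groups omitted at once is impossible, so 364 − 70 = 294.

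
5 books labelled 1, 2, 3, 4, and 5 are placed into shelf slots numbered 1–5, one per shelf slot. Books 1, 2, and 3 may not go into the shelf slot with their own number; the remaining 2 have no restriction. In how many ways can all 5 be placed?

Let Aᵢ (for i ∈ {1, 2, 3}) be the placements that put book i in its forbidden shelf slot. Any j of these fix j positions, leaving (5−j)! ways to fill the rest, and there are C(3,j) ways to pick which j.
By inclusion–exclusion, the number of valid placements is Σ_{j=0}^{3} (−1)^j C(3,j)·(5−j)!.
Computing: 120 − 72 + 18 − 2 = 64.

64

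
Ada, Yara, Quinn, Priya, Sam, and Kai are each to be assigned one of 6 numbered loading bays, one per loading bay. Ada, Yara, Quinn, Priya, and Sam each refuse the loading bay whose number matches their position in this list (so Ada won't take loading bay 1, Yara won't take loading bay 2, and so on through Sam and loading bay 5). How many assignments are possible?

309

Let Aᵢ (for 1 ≤ i ≤ 5) be the placements that put person i in their forbidden loading bay. Any j of these fix j positions, leaving (6−j)! ways to fill the rest, and there are C(5,j) ways to pick which j.
By inclusion–exclusion, the number of valid placements is Σ_{j=0}^{5} (−1)^j C(5,j)·(6−j)!.
Computing: 720 − 600 + 240 − 60 + 10 − 1 = 309.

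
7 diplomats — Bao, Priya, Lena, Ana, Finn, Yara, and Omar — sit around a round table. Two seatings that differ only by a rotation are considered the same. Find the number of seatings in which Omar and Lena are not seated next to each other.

Without the restriction there are (6)! = 720 seatings.
Seatings with Omar beside Lena: treat them as a block with 2 internal orders, giving 2 × (5)! = 240.
Subtracting, 720 − 240 = 480.

480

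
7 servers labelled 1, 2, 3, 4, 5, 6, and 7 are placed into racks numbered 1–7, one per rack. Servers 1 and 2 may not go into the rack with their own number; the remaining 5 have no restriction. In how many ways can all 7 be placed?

Let Aᵢ (for i ∈ {1, 2}) be the placements that put server i in its forbidden rack. Any j of these fix j positions, leaving (7−j)! ways to fill the rest, and there are C(2,j) ways to pick which j.
By inclusion–exclusion, the number of valid placements is Σ_{j=0}^{2} (−1)^j C(2,j)·(7−j)!.
Computing: 5040 − 1440 + 120 = 3720.

3720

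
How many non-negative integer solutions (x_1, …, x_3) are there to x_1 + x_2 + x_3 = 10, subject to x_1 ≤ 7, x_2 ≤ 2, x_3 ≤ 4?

9

Without the upper bounds there are C(12,2) = 66 ways to split 10 among 3 variables.
Subtract solutions that violate a single cap (substitute x_i' = x_i − (cap_i+1)): x_1 ≥ 8 gives C(4,2) = 6; x_2 ≥ 3 gives C(9,2) = 36; x_3 ≥ 5 gives C(7,2) = 21. Together 63.
Add back pairs where two caps are both exceeded: 0 + 0 + 6 = 6.
By inclusion–exclusion the count is 66 − 63 + 6 = 9.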